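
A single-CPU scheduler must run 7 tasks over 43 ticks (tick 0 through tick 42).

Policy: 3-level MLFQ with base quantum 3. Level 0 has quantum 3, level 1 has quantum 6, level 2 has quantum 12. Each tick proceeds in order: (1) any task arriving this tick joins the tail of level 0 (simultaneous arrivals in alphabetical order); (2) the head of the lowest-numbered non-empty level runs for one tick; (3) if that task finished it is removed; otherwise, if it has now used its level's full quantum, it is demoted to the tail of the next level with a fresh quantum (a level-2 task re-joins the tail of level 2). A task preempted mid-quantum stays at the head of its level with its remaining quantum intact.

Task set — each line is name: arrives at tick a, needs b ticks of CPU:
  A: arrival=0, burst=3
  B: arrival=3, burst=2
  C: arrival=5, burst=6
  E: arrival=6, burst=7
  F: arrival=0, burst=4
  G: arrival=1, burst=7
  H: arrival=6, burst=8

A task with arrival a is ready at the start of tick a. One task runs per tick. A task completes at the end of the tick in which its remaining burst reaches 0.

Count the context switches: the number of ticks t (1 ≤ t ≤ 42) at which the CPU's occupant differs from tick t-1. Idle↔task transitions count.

context switches = 12

t=0: L0/L1/L2 = AF/-/- → run A
t=1: L0/L1/L2 = AFG/-/- → run A
t=2: L0/L1/L2 = AFG/-/- → run A
t=3: L0/L1/L2 = FGB/-/- → run F
t=4: L0/L1/L2 = FGB/-/- → run F
t=5: L0/L1/L2 = FGBC/-/- → run F
t=6: L0/L1/L2 = GBCEH/F/- → run G
t=7: L0/L1/L2 = GBCEH/F/- → run G
t=8: L0/L1/L2 = GBCEH/F/- → run G
t=9: L0/L1/L2 = BCEH/FG/- → run B
t=10: L0/L1/L2 = BCEH/FG/- → run B
t=11: L0/L1/L2 = CEH/FG/- → run C
t=12: L0/L1/L2 = CEH/FG/- → run C
t=13: L0/L1/L2 = CEH/FG/- → run C
t=14: L0/L1/L2 = EH/FGC/- → run E
t=15: L0/L1/L2 = EH/FGC/- → run E
t=16: L0/L1/L2 = EH/FGC/- → run E
t=17: L0/L1/L2 = H/FGCE/- → run H
t=18: L0/L1/L2 = H/FGCE/- → run H
t=19: L0/L1/L2 = H/FGCE/- → run H
t=20: L0/L1/L2 = -/FGCEH/- → run F
t=21: L0/L1/L2 = -/GCEH/- → run G
t=22: L0/L1/L2 = -/GCEH/- → run G
t=23: L0/L1/L2 = -/GCEH/- → run G
t=24: L0/L1/L2 = -/GCEH/- → run G
t=25: L0/L1/L2 = -/CEH/- → run C
t=26: L0/L1/L2 = -/CEH/- → run C
t=27: L0/L1/L2 = -/CEH/- → run C
t=28: L0/L1/L2 = -/EH/- → run E
t=29: L0/L1/L2 = -/EH/- → run E
t=30: L0/L1/L2 = -/EH/- → run E
t=31: L0/L1/L2 = -/EH/- → run E
t=32: L0/L1/L2 = -/H/- → run H
t=33: L0/L1/L2 = -/H/- → run H
t=34: L0/L1/L2 = -/H/- → run H
t=35: L0/L1/L2 = -/H/- → run H
t=36: L0/L1/L2 = -/H/- → run H
t=37: (idle)
t=38: (idle)
t=39: (idle)
t=40: (idle)
t=41: (idle)
t=42: (idle)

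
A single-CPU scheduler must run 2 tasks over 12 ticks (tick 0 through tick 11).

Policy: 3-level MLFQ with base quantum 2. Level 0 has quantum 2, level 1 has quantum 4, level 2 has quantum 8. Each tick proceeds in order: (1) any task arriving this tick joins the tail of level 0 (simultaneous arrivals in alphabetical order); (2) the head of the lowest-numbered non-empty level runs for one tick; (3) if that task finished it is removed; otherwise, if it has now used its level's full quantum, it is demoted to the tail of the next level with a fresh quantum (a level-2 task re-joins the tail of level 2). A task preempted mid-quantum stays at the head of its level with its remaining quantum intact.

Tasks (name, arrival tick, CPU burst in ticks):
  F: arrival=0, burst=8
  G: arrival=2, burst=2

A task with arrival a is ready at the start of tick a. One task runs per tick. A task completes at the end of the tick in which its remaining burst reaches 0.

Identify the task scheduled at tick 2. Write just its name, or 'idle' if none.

t=0: L0/L1/L2 = F/-/- → run F
t=1: L0/L1/L2 = F/-/- → run F
t=2: L0/L1/L2 = G/F/- → run G
t=3: L0/L1/L2 = G/F/- → run G
t=4: L0/L1/L2 = -/F/- → run F
t=5: L0/L1/L2 = -/F/- → run F
t=6: L0/L1/L2 = -/F/- → run F
t=7: L0/L1/L2 = -/F/- → run F
t=8: L0/L1/L2 = -/-/F → run F
t=9: L0/L1/L2 = -/-/F → run F
t=10: (idle)
t=11: (idle)

running at tick 2 = G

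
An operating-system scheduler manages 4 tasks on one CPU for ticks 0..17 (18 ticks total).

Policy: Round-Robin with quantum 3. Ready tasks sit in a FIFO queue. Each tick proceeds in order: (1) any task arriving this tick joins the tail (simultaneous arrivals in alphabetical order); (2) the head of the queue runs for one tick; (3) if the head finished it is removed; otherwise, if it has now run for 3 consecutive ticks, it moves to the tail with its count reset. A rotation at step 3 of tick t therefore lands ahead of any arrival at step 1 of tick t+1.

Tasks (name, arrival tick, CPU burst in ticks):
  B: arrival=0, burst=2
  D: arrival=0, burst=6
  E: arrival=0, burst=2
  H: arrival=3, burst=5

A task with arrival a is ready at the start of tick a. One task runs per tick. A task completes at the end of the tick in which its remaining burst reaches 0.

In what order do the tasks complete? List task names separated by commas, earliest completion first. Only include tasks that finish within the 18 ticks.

completion order = B, E, D, H

t=0: queue=[B,D,E] q_used=0 → run B
t=1: queue=[B,D,E] q_used=1 → run B
t=2: queue=[D,E] q_used=0 → run D
t=3: queue=[D,E,H] q_used=1 → run D
t=4: queue=[D,E,H] q_used=2 → run D
t=5: queue=[E,H,D] q_used=0 → run E
t=6: queue=[E,H,D] q_used=1 → run E
t=7: queue=[H,D] q_used=0 → run H
t=8: queue=[H,D] q_used=1 → run H
t=9: queue=[H,D] q_used=2 → run H
t=10: queue=[D,H] q_used=0 → run D
t=11: queue=[D,H] q_used=1 → run D
t=12: queue=[D,H] q_used=2 → run D
t=13: queue=[H] q_used=0 → run H
t=14: queue=[H] q_used=1 → run H
t=15: (idle)
t=16: (idle)
t=17: (idle)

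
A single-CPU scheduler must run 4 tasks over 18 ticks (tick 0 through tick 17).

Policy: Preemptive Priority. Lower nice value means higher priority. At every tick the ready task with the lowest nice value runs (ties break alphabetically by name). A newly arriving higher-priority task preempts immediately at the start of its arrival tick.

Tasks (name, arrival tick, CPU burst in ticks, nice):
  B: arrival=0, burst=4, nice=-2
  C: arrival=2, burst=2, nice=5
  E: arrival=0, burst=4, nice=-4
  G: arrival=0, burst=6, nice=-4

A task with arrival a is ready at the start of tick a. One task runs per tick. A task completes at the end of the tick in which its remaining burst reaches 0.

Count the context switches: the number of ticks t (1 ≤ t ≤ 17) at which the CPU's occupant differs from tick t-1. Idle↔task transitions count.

t=0: ready={B,E,G} → run E
t=1: ready={B,E,G} → run E
t=2: ready={B,C,E,G} → run E
t=3: ready={B,C,E,G} → run E
t=4: ready={B,C,G} → run G
t=5: ready={B,C,G} → run G
t=6: ready={B,C,G} → run G
t=7: ready={B,C,G} → run G
t=8: ready={B,C,G} → run G
t=9: ready={B,C,G} → run G
t=10: ready={B,C} → run B
t=11: ready={B,C} → run B
t=12: ready={B,C} → run B
t=13: ready={B,C} → run B
t=14: ready={C} → run C
t=15: ready={C} → run C
t=16: (idle)
t=17: (idle)

context switches = 4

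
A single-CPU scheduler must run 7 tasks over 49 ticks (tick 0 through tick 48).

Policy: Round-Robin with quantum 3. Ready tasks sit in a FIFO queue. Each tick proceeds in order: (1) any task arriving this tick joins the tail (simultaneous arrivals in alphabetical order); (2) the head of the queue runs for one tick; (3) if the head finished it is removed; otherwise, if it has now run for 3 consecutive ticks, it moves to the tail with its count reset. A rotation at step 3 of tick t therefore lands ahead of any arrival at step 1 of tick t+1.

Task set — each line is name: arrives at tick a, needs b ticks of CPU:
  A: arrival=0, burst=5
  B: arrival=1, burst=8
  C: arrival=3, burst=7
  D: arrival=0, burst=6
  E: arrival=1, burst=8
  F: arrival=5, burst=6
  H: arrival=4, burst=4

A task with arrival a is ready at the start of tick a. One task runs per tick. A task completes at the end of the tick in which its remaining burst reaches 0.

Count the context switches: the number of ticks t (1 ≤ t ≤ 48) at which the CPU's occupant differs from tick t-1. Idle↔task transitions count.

context switches = 17

t=0: queue=[A,D] q_used=0 → run A
t=1: queue=[A,D,B,E] q_used=1 → run A
t=2: queue=[A,D,B,E] q_used=2 → run A
t=3: queue=[D,B,E,A,C] q_used=0 → run D
t=4: queue=[D,B,E,A,C,H] q_used=1 → run D
t=5: queue=[D,B,E,A,C,H,F] q_used=2 → run D
t=6: queue=[B,E,A,C,H,F,D] q_used=0 → run B
t=7: queue=[B,E,A,C,H,F,D] q_used=1 → run B
t=8: queue=[B,E,A,C,H,F,D] q_used=2 → run B
t=9: queue=[E,A,C,H,F,D,B] q_used=0 → run E
t=10: queue=[E,A,C,H,F,D,B] q_used=1 → run E
t=11: queue=[E,A,C,H,F,D,B] q_used=2 → run E
t=12: queue=[A,C,H,F,D,B,E] q_used=0 → run A
t=13: queue=[A,C,H,F,D,B,E] q_used=1 → run A
t=14: queue=[C,H,F,D,B,E] q_used=0 → run C
t=15: queue=[C,H,F,D,B,E] q_used=1 → run C
t=16: queue=[C,H,F,D,B,E] q_used=2 → run C
t=17: queue=[H,F,D,B,E,C] q_used=0 → run H
t=18: queue=[H,F,D,B,E,C] q_used=1 → run H
t=19: queue=[H,F,D,B,E,C] q_used=2 → run H
t=20: queue=[F,D,B,E,C,H] q_used=0 → run F
t=21: queue=[F,D,B,E,C,H] q_used=1 → run F
t=22: queue=[F,D,B,E,C,H] q_used=2 → run F
t=23: queue=[D,B,E,C,H,F] q_used=0 → run D
t=24: queue=[D,B,E,C,H,F] q_used=1 → run D
t=25: queue=[D,B,E,C,H,F] q_used=2 → run D
t=26: queue=[B,E,C,H,F] q_used=0 → run B
t=27: queue=[B,E,C,H,F] q_used=1 → run B
t=28: queue=[B,E,C,H,F] q_used=2 → run B
t=29: queue=[E,C,H,F,B] q_used=0 → run E
t=30: queue=[E,C,H,F,B] q_used=1 → run E
t=31: queue=[E,C,H,F,B] q_used=2 → run E
t=32: queue=[C,H,F,B,E] q_used=0 → run C
t=33: queue=[C,H,F,B,E] q_used=1 → run C
t=34: queue=[C,H,F,B,E] q_used=2 → run C
t=35: queue=[H,F,B,E,C] q_used=0 → run H
t=36: queue=[F,B,E,C] q_used=0 → run F
t=37: queue=[F,B,E,C] q_used=1 → run F
t=38: queue=[F,B,E,C] q_used=2 → run F
t=39: queue=[B,E,C] q_used=0 → run B
t=40: queue=[B,E,C] q_used=1 → run B
t=41: queue=[E,C] q_used=0 → run E
t=42: queue=[E,C] q_used=1 → run E
t=43: queue=[C] q_used=0 → run C
t=44: (idle)
t=45: (idle)
t=46: (idle)
t=47: (idle)
t=48: (idle)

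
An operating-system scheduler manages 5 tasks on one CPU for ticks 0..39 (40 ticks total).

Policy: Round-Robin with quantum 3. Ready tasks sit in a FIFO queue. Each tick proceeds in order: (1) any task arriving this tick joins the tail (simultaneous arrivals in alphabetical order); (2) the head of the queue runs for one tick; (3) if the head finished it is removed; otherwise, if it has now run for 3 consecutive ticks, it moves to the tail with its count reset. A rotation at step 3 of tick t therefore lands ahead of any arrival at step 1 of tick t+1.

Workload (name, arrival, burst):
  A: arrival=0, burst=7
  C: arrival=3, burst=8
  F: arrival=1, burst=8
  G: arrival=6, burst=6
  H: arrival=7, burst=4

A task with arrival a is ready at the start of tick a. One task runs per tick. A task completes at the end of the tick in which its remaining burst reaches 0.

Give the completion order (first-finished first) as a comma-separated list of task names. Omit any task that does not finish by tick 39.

completion order = A, F, G, H, C

t=0: queue=[A] q_used=0 → run A
t=1: queue=[A,F] q_used=1 → run A
t=2: queue=[A,F] q_used=2 → run A
t=3: queue=[F,A,C] q_used=0 → run F
t=4: queue=[F,A,C] q_used=1 → run F
t=5: queue=[F,A,C] q_used=2 → run F
t=6: queue=[A,C,F,G] q_used=0 → run A
t=7: queue=[A,C,F,G,H] q_used=1 → run A
t=8: queue=[A,C,F,G,H] q_used=2 → run A
t=9: queue=[C,F,G,H,A] q_used=0 → run C
t=10: queue=[C,F,G,H,A] q_used=1 → run C
t=11: queue=[C,F,G,H,A] q_used=2 → run C
t=12: queue=[F,G,H,A,C] q_used=0 → run F
t=13: queue=[F,G,H,A,C] q_used=1 → run F
t=14: queue=[F,G,H,A,C] q_used=2 → run F
t=15: queue=[G,H,A,C,F] q_used=0 → run G
t=16: queue=[G,H,A,C,F] q_used=1 → run G
t=17: queue=[G,H,A,C,F] q_used=2 → run G
t=18: queue=[H,A,C,F,G] q_used=0 → run H
t=19: queue=[H,A,C,F,G] q_used=1 → run H
t=20: queue=[H,A,C,F,G] q_used=2 → run H
t=21: queue=[A,C,F,G,H] q_used=0 → run A
t=22: queue=[C,F,G,H] q_used=0 → run C
t=23: queue=[C,F,G,H] q_used=1 → run C
t=24: queue=[C,F,G,H] q_used=2 → run C
t=25: queue=[F,G,H,C] q_used=0 → run F
t=26: queue=[F,G,H,C] q_used=1 → run F
t=27: queue=[G,H,C] q_used=0 → run G
t=28: queue=[G,H,C] q_used=1 → run G
t=29: queue=[G,H,C] q_used=2 → run G
t=30: queue=[H,C] q_used=0 → run H
t=31: queue=[C] q_used=0 → run C
t=32: queue=[C] q_used=1 → run C
t=33: (idle)
t=34: (idle)
t=35: (idle)
t=36: (idle)
t=37: (idle)
t=38: (idle)
t=39: (idle)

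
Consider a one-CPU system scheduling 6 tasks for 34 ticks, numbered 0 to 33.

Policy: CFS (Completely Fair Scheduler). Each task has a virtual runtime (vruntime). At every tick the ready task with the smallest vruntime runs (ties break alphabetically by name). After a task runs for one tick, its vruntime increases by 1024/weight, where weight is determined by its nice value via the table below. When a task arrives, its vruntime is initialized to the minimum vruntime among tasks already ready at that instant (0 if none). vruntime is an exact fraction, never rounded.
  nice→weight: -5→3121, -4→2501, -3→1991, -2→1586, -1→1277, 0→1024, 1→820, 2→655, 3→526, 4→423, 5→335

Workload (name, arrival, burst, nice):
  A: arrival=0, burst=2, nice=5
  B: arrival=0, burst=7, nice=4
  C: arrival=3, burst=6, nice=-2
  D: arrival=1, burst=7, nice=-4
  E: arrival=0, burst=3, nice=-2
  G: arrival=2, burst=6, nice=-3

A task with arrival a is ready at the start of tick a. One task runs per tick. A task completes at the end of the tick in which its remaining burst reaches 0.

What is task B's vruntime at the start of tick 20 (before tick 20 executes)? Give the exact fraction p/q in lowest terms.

t=0: vr[A=0 B=0 E=0] → run A
t=1: vr[A=1024/335 B=0 D=0 E=0] → run B
t=2: vr[A=1024/335 B=1024/423 D=0 E=0 G=0] → run D
t=3: vr[A=1024/335 B=1024/423 C=0 D=1024/2501 E=0 G=0] → run C
t=4: vr[A=1024/335 B=1024/423 C=512/793 D=1024/2501 E=0 G=0] → run E
t=5: vr[A=1024/335 B=1024/423 C=512/793 D=1024/2501 E=512/793 G=0] → run G
t=6: vr[A=1024/335 B=1024/423 C=512/793 D=1024/2501 E=512/793 G=1024/1991] → run D
t=7: vr[A=1024/335 B=1024/423 C=512/793 D=2048/2501 E=512/793 G=1024/1991] → run G
t=8: vr[A=1024/335 B=1024/423 C=512/793 D=2048/2501 E=512/793 G=2048/1991] → run C
t=9: vr[A=1024/335 B=1024/423 C=1024/793 D=2048/2501 E=512/793 G=2048/1991] → run E
t=10: vr[A=1024/335 B=1024/423 C=1024/793 D=2048/2501 E=1024/793 G=2048/1991] → run D
t=11: vr[A=1024/335 B=1024/423 C=1024/793 D=3072/2501 E=1024/793 G=2048/1991] → run G
t=12: vr[A=1024/335 B=1024/423 C=1024/793 D=3072/2501 E=1024/793 G=3072/1991] → run D
t=13: vr[A=1024/335 B=1024/423 C=1024/793 D=4096/2501 E=1024/793 G=3072/1991] → run C
t=14: vr[A=1024/335 B=1024/423 C=1536/793 D=4096/2501 E=1024/793 G=3072/1991] → run E
t=15: vr[A=1024/335 B=1024/423 C=1536/793 D=4096/2501 G=3072/1991] → run G
t=16: vr[A=1024/335 B=1024/423 C=1536/793 D=4096/2501 G=4096/1991] → run D
t=17: vr[A=1024/335 B=1024/423 C=1536/793 D=5120/2501 G=4096/1991] → run C
t=18: vr[A=1024/335 B=1024/423 C=2048/793 D=5120/2501 G=4096/1991] → run D
t=19: vr[A=1024/335 B=1024/423 C=2048/793 D=6144/2501 G=4096/1991] → run G
t=20: vr[A=1024/335 B=1024/423 C=2048/793 D=6144/2501 G=5120/1991] → run B
t=21: vr[A=1024/335 B=2048/423 C=2048/793 D=6144/2501 G=5120/1991] → run D
t=22: vr[A=1024/335 B=2048/423 C=2048/793 G=5120/1991] → run G
t=23: vr[A=1024/335 B=2048/423 C=2048/793] → run C
t=24: vr[A=1024/335 B=2048/423 C=2560/793] → run A
t=25: vr[B=2048/423 C=2560/793] → run C
t=26: vr[B=2048/423] → run B
t=27: vr[B=1024/141] → run B
t=28: vr[B=4096/423] → run B
t=29: vr[B=5120/423] → run B
t=30: vr[B=2048/141] → run B
t=31: (idle)
t=32: (idle)
t=33: (idle)

vruntime(B, start of tick 20) = 1024/423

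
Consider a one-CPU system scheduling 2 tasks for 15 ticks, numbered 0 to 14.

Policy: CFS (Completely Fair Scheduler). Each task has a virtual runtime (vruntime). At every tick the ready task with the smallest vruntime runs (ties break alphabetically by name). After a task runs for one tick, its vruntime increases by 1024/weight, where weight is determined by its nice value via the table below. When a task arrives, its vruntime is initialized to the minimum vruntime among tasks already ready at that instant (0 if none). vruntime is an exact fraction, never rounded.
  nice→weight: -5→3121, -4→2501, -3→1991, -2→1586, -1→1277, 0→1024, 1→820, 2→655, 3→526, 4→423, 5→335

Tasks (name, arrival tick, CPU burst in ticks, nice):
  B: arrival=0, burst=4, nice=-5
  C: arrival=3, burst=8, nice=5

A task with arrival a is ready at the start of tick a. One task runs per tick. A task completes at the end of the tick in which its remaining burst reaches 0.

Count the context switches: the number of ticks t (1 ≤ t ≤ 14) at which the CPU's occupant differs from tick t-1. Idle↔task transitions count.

context switches = 2

t=0: vr[B=0] → run B
t=1: vr[B=1024/3121] → run B
t=2: vr[B=2048/3121] → run B
t=3: vr[B=3072/3121 C=3072/3121] → run B
t=4: vr[C=3072/3121] → run C
t=5: vr[C=4225024/1045535] → run C
t=6: vr[C=7420928/1045535] → run C
t=7: vr[C=10616832/1045535] → run C
t=8: vr[C=13812736/1045535] → run C
t=9: vr[C=3401728/209107] → run C
t=10: vr[C=20204544/1045535] → run C
t=11: vr[C=23400448/1045535] → run C
t=12: (idle)
t=13: (idle)
t=14: (idle)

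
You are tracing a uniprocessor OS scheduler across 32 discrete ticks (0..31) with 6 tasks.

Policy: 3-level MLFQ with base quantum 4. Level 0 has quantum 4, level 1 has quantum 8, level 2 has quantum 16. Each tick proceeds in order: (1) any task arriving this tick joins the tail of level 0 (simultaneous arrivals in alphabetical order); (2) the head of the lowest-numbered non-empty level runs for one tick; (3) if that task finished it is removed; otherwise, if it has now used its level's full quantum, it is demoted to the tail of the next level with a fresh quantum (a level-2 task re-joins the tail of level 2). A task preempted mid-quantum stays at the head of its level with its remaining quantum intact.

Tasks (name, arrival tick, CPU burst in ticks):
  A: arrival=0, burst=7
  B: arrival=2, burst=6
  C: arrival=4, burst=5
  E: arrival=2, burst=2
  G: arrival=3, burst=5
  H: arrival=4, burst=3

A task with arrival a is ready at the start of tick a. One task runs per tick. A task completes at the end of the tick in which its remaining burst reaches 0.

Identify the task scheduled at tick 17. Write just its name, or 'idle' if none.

t=0: L0/L1/L2 = A/-/- → run A
t=1: L0/L1/L2 = A/-/- → run A
t=2: L0/L1/L2 = ABE/-/- → run A
t=3: L0/L1/L2 = ABEG/-/- → run A
t=4: L0/L1/L2 = BEGCH/A/- → run B
t=5: L0/L1/L2 = BEGCH/A/- → run B
t=6: L0/L1/L2 = BEGCH/A/- → run B
t=7: L0/L1/L2 = BEGCH/A/- → run B
t=8: L0/L1/L2 = EGCH/AB/- → run E
t=9: L0/L1/L2 = EGCH/AB/- → run E
t=10: L0/L1/L2 = GCH/AB/- → run G
t=11: L0/L1/L2 = GCH/AB/- → run G
t=12: L0/L1/L2 = GCH/AB/- → run G
t=13: L0/L1/L2 = GCH/AB/- → run G
t=14: L0/L1/L2 = CH/ABG/- → run C
t=15: L0/L1/L2 = CH/ABG/- → run C
t=16: L0/L1/L2 = CH/ABG/- → run C
t=17: L0/L1/L2 = CH/ABG/- → run C
t=18: L0/L1/L2 = H/ABGC/- → run H
t=19: L0/L1/L2 = H/ABGC/- → run H
t=20: L0/L1/L2 = H/ABGC/- → run H
t=21: L0/L1/L2 = -/ABGC/- → run A
t=22: L0/L1/L2 = -/ABGC/- → run A
t=23: L0/L1/L2 = -/ABGC/- → run A
t=24: L0/L1/L2 = -/BGC/- → run B
t=25: L0/L1/L2 = -/BGC/- → run B
t=26: L0/L1/L2 = -/GC/- → run G
t=27: L0/L1/L2 = -/C/- → run C
t=28: (idle)
t=29: (idle)
t=30: (idle)
t=31: (idle)

running at tick 17 = C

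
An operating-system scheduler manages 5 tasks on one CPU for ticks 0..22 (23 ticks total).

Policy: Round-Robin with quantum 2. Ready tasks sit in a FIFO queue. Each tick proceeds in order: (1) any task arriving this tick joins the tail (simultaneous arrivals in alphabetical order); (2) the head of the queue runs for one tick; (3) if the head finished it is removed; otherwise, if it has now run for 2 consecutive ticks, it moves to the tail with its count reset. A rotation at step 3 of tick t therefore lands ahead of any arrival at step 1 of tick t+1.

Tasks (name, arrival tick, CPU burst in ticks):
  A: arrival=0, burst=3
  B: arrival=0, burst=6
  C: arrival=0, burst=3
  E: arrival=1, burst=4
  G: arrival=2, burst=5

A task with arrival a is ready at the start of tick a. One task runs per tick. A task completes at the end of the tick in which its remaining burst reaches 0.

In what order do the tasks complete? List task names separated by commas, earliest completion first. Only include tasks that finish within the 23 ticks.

t=0: queue=[A,B,C] q_used=0 → run A
t=1: queue=[A,B,C,E] q_used=1 → run A
t=2: queue=[B,C,E,A,G] q_used=0 → run B
t=3: queue=[B,C,E,A,G] q_used=1 → run B
t=4: queue=[C,E,A,G,B] q_used=0 → run C
t=5: queue=[C,E,A,G,B] q_used=1 → run C
t=6: queue=[E,A,G,B,C] q_used=0 → run E
t=7: queue=[E,A,G,B,C] q_used=1 → run E
t=8: queue=[A,G,B,C,E] q_used=0 → run A
t=9: queue=[G,B,C,E] q_used=0 → run G
t=10: queue=[G,B,C,E] q_used=1 → run G
t=11: queue=[B,C,E,G] q_used=0 → run B
t=12: queue=[B,C,E,G] q_used=1 → run B
t=13: queue=[C,E,G,B] q_used=0 → run C
t=14: queue=[E,G,B] q_used=0 → run E
t=15: queue=[E,G,B] q_used=1 → run E
t=16: queue=[G,B] q_used=0 → run G
t=17: queue=[G,B] q_used=1 → run G
t=18: queue=[B,G] q_used=0 → run B
t=19: queue=[B,G] q_used=1 → run B
t=20: queue=[G] q_used=0 → run G
t=21: (idle)
t=22: (idle)

completion order = A, C, E, B, G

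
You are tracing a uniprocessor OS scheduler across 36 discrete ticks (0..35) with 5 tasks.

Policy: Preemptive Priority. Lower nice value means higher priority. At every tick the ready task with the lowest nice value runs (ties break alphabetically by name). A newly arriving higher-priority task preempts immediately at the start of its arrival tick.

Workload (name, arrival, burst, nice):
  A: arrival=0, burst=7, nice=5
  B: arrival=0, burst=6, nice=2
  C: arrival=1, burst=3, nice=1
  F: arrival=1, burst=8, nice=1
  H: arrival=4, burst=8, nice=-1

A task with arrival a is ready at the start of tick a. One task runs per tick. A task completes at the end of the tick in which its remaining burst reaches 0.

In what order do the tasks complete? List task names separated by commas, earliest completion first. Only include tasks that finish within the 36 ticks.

completion order = C, H, F, B, A

t=0: ready={A,B} → run B
t=1: ready={A,B,C,F} → run C
t=2: ready={A,B,C,F} → run C
t=3: ready={A,B,C,F} → run C
t=4: ready={A,B,F,H} → run H
t=5: ready={A,B,F,H} → run H
t=6: ready={A,B,F,H} → run H
t=7: ready={A,B,F,H} → run H
t=8: ready={A,B,F,H} → run H
t=9: ready={A,B,F,H} → run H
t=10: ready={A,B,F,H} → run H
t=11: ready={A,B,F,H} → run H
t=12: ready={A,B,F} → run F
t=13: ready={A,B,F} → run F
t=14: ready={A,B,F} → run F
t=15: ready={A,B,F} → run F
t=16: ready={A,B,F} → run F
t=17: ready={A,B,F} → run F
t=18: ready={A,B,F} → run F
t=19: ready={A,B,F} → run F
t=20: ready={A,B} → run B
t=21: ready={A,B} → run B
t=22: ready={A,B} → run B
t=23: ready={A,B} → run B
t=24: ready={A,B} → run B
t=25: ready={A} → run A
t=26: ready={A} → run A
t=27: ready={A} → run A
t=28: ready={A} → run A
t=29: ready={A} → run A
t=30: ready={A} → run A
t=31: ready={A} → run A
t=32: (idle)
t=33: (idle)
t=34: (idle)
t=35: (idle)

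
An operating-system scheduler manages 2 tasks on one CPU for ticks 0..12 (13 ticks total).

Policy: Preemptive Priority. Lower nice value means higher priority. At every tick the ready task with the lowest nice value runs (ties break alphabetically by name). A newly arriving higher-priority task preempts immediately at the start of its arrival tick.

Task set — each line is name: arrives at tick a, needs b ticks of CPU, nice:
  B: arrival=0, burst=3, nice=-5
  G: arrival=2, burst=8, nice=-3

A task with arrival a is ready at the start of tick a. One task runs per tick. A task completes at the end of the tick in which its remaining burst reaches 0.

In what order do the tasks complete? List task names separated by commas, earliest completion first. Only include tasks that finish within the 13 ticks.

t=0: ready={B} → run B
t=1: ready={B} → run B
t=2: ready={B,G} → run B
t=3: ready={G} → run G
t=4: ready={G} → run G
t=5: ready={G} → run G
t=6: ready={G} → run G
t=7: ready={G} → run G
t=8: ready={G} → run G
t=9: ready={G} → run G
t=10: ready={G} → run G
t=11: (idle)
t=12: (idle)

completion order = B, G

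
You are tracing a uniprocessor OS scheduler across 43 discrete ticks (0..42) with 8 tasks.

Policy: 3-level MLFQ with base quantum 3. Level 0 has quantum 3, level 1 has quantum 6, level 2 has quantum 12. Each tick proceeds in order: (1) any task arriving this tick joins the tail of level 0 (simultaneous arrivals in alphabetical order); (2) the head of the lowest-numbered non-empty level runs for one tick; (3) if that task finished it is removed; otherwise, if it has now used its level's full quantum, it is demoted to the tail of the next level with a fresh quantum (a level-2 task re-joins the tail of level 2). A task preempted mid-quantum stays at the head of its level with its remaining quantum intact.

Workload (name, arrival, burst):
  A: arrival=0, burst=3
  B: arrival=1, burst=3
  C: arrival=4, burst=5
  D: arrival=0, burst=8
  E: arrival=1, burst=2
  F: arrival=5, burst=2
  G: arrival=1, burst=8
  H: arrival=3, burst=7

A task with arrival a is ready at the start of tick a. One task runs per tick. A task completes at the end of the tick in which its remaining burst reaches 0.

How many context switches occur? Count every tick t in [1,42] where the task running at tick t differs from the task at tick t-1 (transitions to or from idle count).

t=0: L0/L1/L2 = AD/-/- → run A
t=1: L0/L1/L2 = ADBEG/-/- → run A
t=2: L0/L1/L2 = ADBEG/-/- → run A
t=3: L0/L1/L2 = DBEGH/-/- → run D
t=4: L0/L1/L2 = DBEGHC/-/- → run D
t=5: L0/L1/L2 = DBEGHCF/-/- → run D
t=6: L0/L1/L2 = BEGHCF/D/- → run B
t=7: L0/L1/L2 = BEGHCF/D/- → run B
t=8: L0/L1/L2 = BEGHCF/D/- → run B
t=9: L0/L1/L2 = EGHCF/D/- → run E
t=10: L0/L1/L2 = EGHCF/D/- → run E
t=11: L0/L1/L2 = GHCF/D/- → run G
t=12: L0/L1/L2 = GHCF/D/- → run G
t=13: L0/L1/L2 = GHCF/D/- → run G
t=14: L0/L1/L2 = HCF/DG/- → run H
t=15: L0/L1/L2 = HCF/DG/- → run H
t=16: L0/L1/L2 = HCF/DG/- → run H
t=17: L0/L1/L2 = CF/DGH/- → run C
t=18: L0/L1/L2 = CF/DGH/- → run C
t=19: L0/L1/L2 = CF/DGH/- → run C
t=20: L0/L1/L2 = F/DGHC/- → run F
t=21: L0/L1/L2 = F/DGHC/- → run F
t=22: L0/L1/L2 = -/DGHC/- → run D
t=23: L0/L1/L2 = -/DGHC/- → run D
t=24: L0/L1/L2 = -/DGHC/- → run D
t=25: L0/L1/L2 = -/DGHC/- → run D
t=26: L0/L1/L2 = -/DGHC/- → run D
t=27: L0/L1/L2 = -/GHC/- → run G
t=28: L0/L1/L2 = -/GHC/- → run G
t=29: L0/L1/L2 = -/GHC/- → run G
t=30: L0/L1/L2 = -/GHC/- → run G
t=31: L0/L1/L2 = -/GHC/- → run G
t=32: L0/L1/L2 = -/HC/- → run H
t=33: L0/L1/L2 = -/HC/- → run H
t=34: L0/L1/L2 = -/HC/- → run H
t=35: L0/L1/L2 = -/HC/- → run H
t=36: L0/L1/L2 = -/C/- → run C
t=37: L0/L1/L2 = -/C/- → run C
t=38: (idle)
t=39: (idle)
t=40: (idle)
t=41: (idle)
t=42: (idle)

context switches = 12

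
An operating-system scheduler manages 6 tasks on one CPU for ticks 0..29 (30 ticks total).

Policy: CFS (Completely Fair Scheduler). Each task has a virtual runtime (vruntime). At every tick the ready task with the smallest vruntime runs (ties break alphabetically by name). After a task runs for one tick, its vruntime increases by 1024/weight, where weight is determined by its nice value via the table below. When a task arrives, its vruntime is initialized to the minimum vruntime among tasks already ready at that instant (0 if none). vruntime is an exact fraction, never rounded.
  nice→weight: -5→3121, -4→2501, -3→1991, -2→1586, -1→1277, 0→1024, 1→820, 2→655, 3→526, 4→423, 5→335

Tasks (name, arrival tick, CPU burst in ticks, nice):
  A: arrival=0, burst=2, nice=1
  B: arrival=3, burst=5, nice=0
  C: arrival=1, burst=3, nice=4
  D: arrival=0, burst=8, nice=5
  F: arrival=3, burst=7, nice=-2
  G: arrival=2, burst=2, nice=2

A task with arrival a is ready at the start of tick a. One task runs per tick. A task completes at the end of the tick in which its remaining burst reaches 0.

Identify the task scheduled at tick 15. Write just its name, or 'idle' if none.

running at tick 15 = B

t=0: vr[A=0 D=0] → run A
t=1: vr[A=256/205 C=0 D=0] → run C
t=2: vr[A=256/205 C=1024/423 D=0 G=0] → run D
t=3: vr[A=256/205 B=0 C=1024/423 D=1024/335 F=0 G=0] → run B
t=4: vr[A=256/205 B=1 C=1024/423 D=1024/335 F=0 G=0] → run F
t=5: vr[A=256/205 B=1 C=1024/423 D=1024/335 F=512/793 G=0] → run G
t=6: vr[A=256/205 B=1 C=1024/423 D=1024/335 F=512/793 G=1024/655] → run F
t=7: vr[A=256/205 B=1 C=1024/423 D=1024/335 F=1024/793 G=1024/655] → run B
t=8: vr[A=256/205 B=2 C=1024/423 D=1024/335 F=1024/793 G=1024/655] → run A
t=9: vr[B=2 C=1024/423 D=1024/335 F=1024/793 G=1024/655] → run F
t=10: vr[B=2 C=1024/423 D=1024/335 F=1536/793 G=1024/655] → run G
t=11: vr[B=2 C=1024/423 D=1024/335 F=1536/793] → run F
t=12: vr[B=2 C=1024/423 D=1024/335 F=2048/793] → run B
t=13: vr[B=3 C=1024/423 D=1024/335 F=2048/793] → run C
t=14: vr[B=3 C=2048/423 D=1024/335 F=2048/793] → run F
t=15: vr[B=3 C=2048/423 D=1024/335 F=2560/793] → run B
t=16: vr[B=4 C=2048/423 D=1024/335 F=2560/793] → run D
t=17: vr[B=4 C=2048/423 D=2048/335 F=2560/793] → run F
t=18: vr[B=4 C=2048/423 D=2048/335 F=3072/793] → run F
t=19: vr[B=4 C=2048/423 D=2048/335] → run B
t=20: vr[C=2048/423 D=2048/335] → run C
t=21: vr[D=2048/335] → run D
t=22: vr[D=3072/335] → run D
t=23: vr[D=4096/335] → run D
t=24: vr[D=1024/67] → run D
t=25: vr[D=6144/335] → run D
t=26: vr[D=7168/335] → run D
t=27: (idle)
t=28: (idle)
t=29: (idle)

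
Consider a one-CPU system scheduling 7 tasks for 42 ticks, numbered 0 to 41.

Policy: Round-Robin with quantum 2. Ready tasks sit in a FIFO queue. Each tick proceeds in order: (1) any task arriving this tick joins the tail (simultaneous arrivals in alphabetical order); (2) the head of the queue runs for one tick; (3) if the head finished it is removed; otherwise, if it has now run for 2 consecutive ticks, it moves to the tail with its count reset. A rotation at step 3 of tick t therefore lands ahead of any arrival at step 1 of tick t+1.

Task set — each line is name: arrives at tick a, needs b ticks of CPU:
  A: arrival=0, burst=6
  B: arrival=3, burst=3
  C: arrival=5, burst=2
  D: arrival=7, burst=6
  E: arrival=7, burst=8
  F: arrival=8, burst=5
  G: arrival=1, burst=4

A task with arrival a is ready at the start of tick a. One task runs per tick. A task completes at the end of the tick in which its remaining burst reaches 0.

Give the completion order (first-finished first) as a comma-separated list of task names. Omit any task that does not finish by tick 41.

completion order = G, C, A, B, D, F, E

t=0: queue=[A] q_used=0 → run A
t=1: queue=[A,G] q_used=1 → run A
t=2: queue=[G,A] q_used=0 → run G
t=3: queue=[G,A,B] q_used=1 → run G
t=4: queue=[A,B,G] q_used=0 → run A
t=5: queue=[A,B,G,C] q_used=1 → run A
t=6: queue=[B,G,C,A] q_used=0 → run B
t=7: queue=[B,G,C,A,D,E] q_used=1 → run B
t=8: queue=[G,C,A,D,E,B,F] q_used=0 → run G
t=9: queue=[G,C,A,D,E,B,F] q_used=1 → run G
t=10: queue=[C,A,D,E,B,F] q_used=0 → run C
t=11: queue=[C,A,D,E,B,F] q_used=1 → run C
t=12: queue=[A,D,E,B,F] q_used=0 → run A
t=13: queue=[A,D,E,B,F] q_used=1 → run A
t=14: queue=[D,E,B,F] q_used=0 → run D
t=15: queue=[D,E,B,F] q_used=1 → run D
t=16: queue=[E,B,F,D] q_used=0 → run E
t=17: queue=[E,B,F,D] q_used=1 → run E
t=18: queue=[B,F,D,E] q_used=0 → run B
t=19: queue=[F,D,E] q_used=0 → run F
t=20: queue=[F,D,E] q_used=1 → run F
t=21: queue=[D,E,F] q_used=0 → run D
t=22: queue=[D,E,F] q_used=1 → run D
t=23: queue=[E,F,D] q_used=0 → run E
t=24: queue=[E,F,D] q_used=1 → run E
t=25: queue=[F,D,E] q_used=0 → run F
t=26: queue=[F,D,E] q_used=1 → run F
t=27: queue=[D,E,F] q_used=0 → run D
t=28: queue=[D,E,F] q_used=1 → run D
t=29: queue=[E,F] q_used=0 → run E
t=30: queue=[E,F] q_used=1 → run E
t=31: queue=[F,E] q_used=0 → run F
t=32: queue=[E] q_used=0 → run E
t=33: queue=[E] q_used=1 → run E
t=34: (idle)
t=35: (idle)
t=36: (idle)
t=37: (idle)
t=38: (idle)
t=39: (idle)
t=40: (idle)
t=41: (idle)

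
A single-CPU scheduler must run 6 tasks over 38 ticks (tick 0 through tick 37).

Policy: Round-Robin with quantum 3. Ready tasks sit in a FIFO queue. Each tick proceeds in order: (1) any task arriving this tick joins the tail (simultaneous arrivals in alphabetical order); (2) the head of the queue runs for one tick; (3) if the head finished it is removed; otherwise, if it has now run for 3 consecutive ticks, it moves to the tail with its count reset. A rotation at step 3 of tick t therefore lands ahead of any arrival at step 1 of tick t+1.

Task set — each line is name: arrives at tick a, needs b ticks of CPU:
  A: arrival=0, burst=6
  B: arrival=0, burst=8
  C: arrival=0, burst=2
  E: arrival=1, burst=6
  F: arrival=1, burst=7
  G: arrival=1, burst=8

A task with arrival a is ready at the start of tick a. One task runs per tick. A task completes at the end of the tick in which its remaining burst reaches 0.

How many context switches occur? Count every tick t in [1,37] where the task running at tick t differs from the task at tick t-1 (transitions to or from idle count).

t=0: queue=[A,B,C] q_used=0 → run A
t=1: queue=[A,B,C,E,F,G] q_used=1 → run A
t=2: queue=[A,B,C,E,F,G] q_used=2 → run A
t=3: queue=[B,C,E,F,G,A] q_used=0 → run B
t=4: queue=[B,C,E,F,G,A] q_used=1 → run B
t=5: queue=[B,C,E,F,G,A] q_used=2 → run B
t=6: queue=[C,E,F,G,A,B] q_used=0 → run C
t=7: queue=[C,E,F,G,A,B] q_used=1 → run C
t=8: queue=[E,F,G,A,B] q_used=0 → run E
t=9: queue=[E,F,G,A,B] q_used=1 → run E
t=10: queue=[E,F,G,A,B] q_used=2 → run E
t=11: queue=[F,G,A,B,E] q_used=0 → run F
t=12: queue=[F,G,A,B,E] q_used=1 → run F
t=13: queue=[F,G,A,B,E] q_used=2 → run F
t=14: queue=[G,A,B,E,F] q_used=0 → run G
t=15: queue=[G,A,B,E,F] q_used=1 → run G
t=16: queue=[G,A,B,E,F] q_used=2 → run G
t=17: queue=[A,B,E,F,G] q_used=0 → run A
t=18: queue=[A,B,E,F,G] q_used=1 → run A
t=19: queue=[A,B,E,F,G] q_used=2 → run A
t=20: queue=[B,E,F,G] q_used=0 → run B
t=21: queue=[B,E,F,G] q_used=1 → run B
t=22: queue=[B,E,F,G] q_used=2 → run B
t=23: queue=[E,F,G,B] q_used=0 → run E
t=24: queue=[E,F,G,B] q_used=1 → run E
t=25: queue=[E,F,G,B] q_used=2 → run E
t=26: queue=[F,G,B] q_used=0 → run F
t=27: queue=[F,G,B] q_used=1 → run F
t=28: queue=[F,G,B] q_used=2 → run F
t=29: queue=[G,B,F] q_used=0 → run G
t=30: queue=[G,B,F] q_used=1 → run G
t=31: queue=[G,B,F] q_used=2 → run G
t=32: queue=[B,F,G] q_used=0 → run B
t=33: queue=[B,F,G] q_used=1 → run B
t=34: queue=[F,G] q_used=0 → run F
t=35: queue=[G] q_used=0 → run G
t=36: queue=[G] q_used=1 → run G
t=37: (idle)

context switches = 14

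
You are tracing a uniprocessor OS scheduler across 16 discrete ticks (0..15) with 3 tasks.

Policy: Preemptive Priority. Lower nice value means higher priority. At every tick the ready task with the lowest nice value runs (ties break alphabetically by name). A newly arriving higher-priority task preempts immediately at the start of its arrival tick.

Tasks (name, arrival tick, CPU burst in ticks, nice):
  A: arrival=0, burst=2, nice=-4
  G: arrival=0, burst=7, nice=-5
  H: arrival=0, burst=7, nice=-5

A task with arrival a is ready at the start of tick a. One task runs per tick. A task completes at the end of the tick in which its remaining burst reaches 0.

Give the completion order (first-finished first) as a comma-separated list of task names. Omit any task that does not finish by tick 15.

t=0: ready={A,G,H} → run G
t=1: ready={A,G,H} → run G
t=2: ready={A,G,H} → run G
t=3: ready={A,G,H} → run G
t=4: ready={A,G,H} → run G
t=5: ready={A,G,H} → run G
t=6: ready={A,G,H} → run G
t=7: ready={A,H} → run H
t=8: ready={A,H} → run H
t=9: ready={A,H} → run H
t=10: ready={A,H} → run H
t=11: ready={A,H} → run H
t=12: ready={A,H} → run H
t=13: ready={A,H} → run H
t=14: ready={A} → run A
t=15: ready={A} → run A

completion order = G, H, A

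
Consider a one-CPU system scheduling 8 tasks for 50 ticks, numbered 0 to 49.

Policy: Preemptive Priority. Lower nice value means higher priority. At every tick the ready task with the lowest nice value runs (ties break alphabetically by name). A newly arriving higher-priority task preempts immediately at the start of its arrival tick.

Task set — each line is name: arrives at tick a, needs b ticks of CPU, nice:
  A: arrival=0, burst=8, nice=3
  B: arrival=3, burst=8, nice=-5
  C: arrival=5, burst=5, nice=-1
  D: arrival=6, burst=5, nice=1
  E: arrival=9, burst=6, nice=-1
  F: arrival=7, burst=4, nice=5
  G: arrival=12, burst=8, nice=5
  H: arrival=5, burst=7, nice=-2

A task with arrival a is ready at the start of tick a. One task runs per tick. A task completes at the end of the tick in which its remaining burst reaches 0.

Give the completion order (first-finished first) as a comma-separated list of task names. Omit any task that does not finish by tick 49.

completion order = B, H, C, E, D, A, F

t=0: ready={A} → run A
t=1: ready={A} → run A
t=2: ready={A} → run A
t=3: ready={A,B} → run B
t=4: ready={A,B} → run B
t=5: ready={A,B,C,H} → run B
t=6: ready={A,B,C,D,H} → run B
t=7: ready={A,B,C,D,F,H} → run B
t=8: ready={A,B,C,D,F,H} → run B
t=9: ready={A,B,C,D,E,F,H} → run B
t=10: ready={A,B,C,D,E,F,H} → run B
t=11: ready={A,C,D,E,F,H} → run H
t=12: ready={A,C,D,E,F,G,H} → run H
t=13: ready={A,C,D,E,F,G,H} → run H
t=14: ready={A,C,D,E,F,G,H} → run H
t=15: ready={A,C,D,E,F,G,H} → run H
t=16: ready={A,C,D,E,F,G,H} → run H
t=17: ready={A,C,D,E,F,G,H} → run H
t=18: ready={A,C,D,E,F,G} → run C
t=19: ready={A,C,D,E,F,G} → run C
t=20: ready={A,C,D,E,F,G} → run C
t=21: ready={A,C,D,E,F,G} → run C
t=22: ready={A,C,D,E,F,G} → run C
t=23: ready={A,D,E,F,G} → run E
t=24: ready={A,D,E,F,G} → run E
t=25: ready={A,D,E,F,G} → run E
t=26: ready={A,D,E,F,G} → run E
t=27: ready={A,D,E,F,G} → run E
t=28: ready={A,D,E,F,G} → run E
t=29: ready={A,D,F,G} → run D
t=30: ready={A,D,F,G} → run D
t=31: ready={A,D,F,G} → run D
t=32: ready={A,D,F,G} → run D
t=33: ready={A,D,F,G} → run D
t=34: ready={A,F,G} → run A
t=35: ready={A,F,G} → run A
t=36: ready={A,F,G} → run A
t=37: ready={A,F,G} → run A
t=38: ready={A,F,G} → run A
t=39: ready={F,G} → run F
t=40: ready={F,G} → run F
t=41: ready={F,G} → run F
t=42: ready={F,G} → run F
t=43: ready={G} → run G
t=44: ready={G} → run G
t=45: ready={G} → run G
t=46: ready={G} → run G
t=47: ready={G} → run G
t=48: ready={G} → run G
t=49: ready={G} → run G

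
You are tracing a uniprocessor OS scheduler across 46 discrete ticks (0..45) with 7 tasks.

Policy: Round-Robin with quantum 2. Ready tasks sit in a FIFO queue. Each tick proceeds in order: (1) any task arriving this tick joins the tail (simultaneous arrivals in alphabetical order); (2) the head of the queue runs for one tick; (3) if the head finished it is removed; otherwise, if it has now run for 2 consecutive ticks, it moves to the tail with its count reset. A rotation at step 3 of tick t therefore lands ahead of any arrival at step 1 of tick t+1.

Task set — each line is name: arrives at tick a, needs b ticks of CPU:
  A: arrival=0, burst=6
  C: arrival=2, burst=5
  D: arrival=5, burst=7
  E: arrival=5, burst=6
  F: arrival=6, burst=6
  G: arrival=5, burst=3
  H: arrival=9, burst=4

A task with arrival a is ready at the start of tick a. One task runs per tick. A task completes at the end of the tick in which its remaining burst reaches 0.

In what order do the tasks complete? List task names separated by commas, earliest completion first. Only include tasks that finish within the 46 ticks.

t=0: queue=[A] q_used=0 → run A
t=1: queue=[A] q_used=1 → run A
t=2: queue=[A,C] q_used=0 → run A
t=3: queue=[A,C] q_used=1 → run A
t=4: queue=[C,A] q_used=0 → run C
t=5: queue=[C,A,D,E,G] q_used=1 → run C
t=6: queue=[A,D,E,G,C,F] q_used=0 → run A
t=7: queue=[A,D,E,G,C,F] q_used=1 → run A
t=8: queue=[D,E,G,C,F] q_used=0 → run D
t=9: queue=[D,E,G,C,F,H] q_used=1 → run D
t=10: queue=[E,G,C,F,H,D] q_used=0 → run E
t=11: queue=[E,G,C,F,H,D] q_used=1 → run E
t=12: queue=[G,C,F,H,D,E] q_used=0 → run G
t=13: queue=[G,C,F,H,D,E] q_used=1 → run G
t=14: queue=[C,F,H,D,E,G] q_used=0 → run C
t=15: queue=[C,F,H,D,E,G] q_used=1 → run C
t=16: queue=[F,H,D,E,G,C] q_used=0 → run F
t=17: queue=[F,H,D,E,G,C] q_used=1 → run F
t=18: queue=[H,D,E,G,C,F] q_used=0 → run H
t=19: queue=[H,D,E,G,C,F] q_used=1 → run H
t=20: queue=[D,E,G,C,F,H] q_used=0 → run D
t=21: queue=[D,E,G,C,F,H] q_used=1 → run D
t=22: queue=[E,G,C,F,H,D] q_used=0 → run E
t=23: queue=[E,G,C,F,H,D] q_used=1 → run E
t=24: queue=[G,C,F,H,D,E] q_used=0 → run G
t=25: queue=[C,F,H,D,E] q_used=0 → run C
t=26: queue=[F,H,D,E] q_used=0 → run F
t=27: queue=[F,H,D,E] q_used=1 → run F
t=28: queue=[H,D,E,F] q_used=0 → run H
t=29: queue=[H,D,E,F] q_used=1 → run H
t=30: queue=[D,E,F] q_used=0 → run D
t=31: queue=[D,E,F] q_used=1 → run D
t=32: queue=[E,F,D] q_used=0 → run E
t=33: queue=[E,F,D] q_used=1 → run E
t=34: queue=[F,D] q_used=0 → run F
t=35: queue=[F,D] q_used=1 → run F
t=36: queue=[D] q_used=0 → run D
t=37: (idle)
t=38: (idle)
t=39: (idle)
t=40: (idle)
t=41: (idle)
t=42: (idle)
t=43: (idle)
t=44: (idle)
t=45: (idle)

completion order = A, G, C, H, E, F, D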